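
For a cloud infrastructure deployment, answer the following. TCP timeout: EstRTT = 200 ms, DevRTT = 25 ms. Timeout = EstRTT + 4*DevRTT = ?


Given: EstRTT = 200 ms, DevRTT = 25 ms
Timeout = EstRTT + 4 * DevRTT
4 * DevRTT = 4 * 25 = 100
Timeout = 200 + 100 = 300 ms

300


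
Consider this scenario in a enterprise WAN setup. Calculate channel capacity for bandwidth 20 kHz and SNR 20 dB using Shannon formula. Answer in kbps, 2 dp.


Given: B = 20 kHz, SNR = 20 dB
SNR linear = 10^(20/10) = 100
1 + SNR = 101
log2(101) = 6.6582114828
C = 20 * 1000 * 6.6582114828 = 133164.2297 bps
C = 133.164230 kbps -> 133.16 kbps (2 dp)

133.16


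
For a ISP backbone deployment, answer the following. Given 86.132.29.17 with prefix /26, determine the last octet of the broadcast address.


Given: IP = 86.132.29.17, prefix = /26
Host bits = 32 - 26 = 6
Network last octet = 17 AND mask = 0
Host part size = 2^6 - 1 = 63
Broadcast last octet = 0 OR 63 = 63

63


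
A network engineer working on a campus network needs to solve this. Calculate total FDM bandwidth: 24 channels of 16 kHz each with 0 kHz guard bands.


Given: 24 channels, 16 kHz each, guard = 0 kHz
Channel bandwidth = 24 * 16 = 384 kHz
Guard bands = 23 gaps * 0 kHz = 0 kHz
Total = 384 + 0 = 384 kHz

384


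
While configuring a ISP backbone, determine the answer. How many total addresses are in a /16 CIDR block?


Given: CIDR prefix /16
Host bits = 32 - 16 = 16
Total addresses = 2^16 = 65536

65536


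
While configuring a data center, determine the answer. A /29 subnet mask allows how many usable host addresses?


Given: subnet mask /29
Host bits = 32 - 29 = 3
Total addresses = 2^3 = 8
Usable hosts = 8 - 2 (network + broadcast) = 6

6


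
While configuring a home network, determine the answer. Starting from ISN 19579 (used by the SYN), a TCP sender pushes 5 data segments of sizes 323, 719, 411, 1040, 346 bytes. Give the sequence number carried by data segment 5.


The SYN occupies sequence number ISN = 19579, so the first data byte is ISN + 1 = 19580.
SEQ of data segment i = (ISN + 1) + sum of payload sizes of segments 1..i-1.
Segment 1: SEQ = 19580, payload = 323 bytes
Segment 2: SEQ = 19903, payload = 719 bytes
Segment 3: SEQ = 20622, payload = 411 bytes
Segment 4: SEQ = 21033, payload = 1040 bytes
Segment 5: SEQ = 22073, payload = 346 bytes
SEQ of segment 5 = 19580 + 323 + 719 + 411 + 1040 = 22073

22073


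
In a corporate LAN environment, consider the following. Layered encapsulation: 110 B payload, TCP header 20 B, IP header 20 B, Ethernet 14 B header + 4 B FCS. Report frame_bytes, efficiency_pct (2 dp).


TCP segment = 110 + 20 = 130 B
IP packet = 130 + 20 = 150 B
Ethernet frame = 150 + 14 + 4 = 168 B
Efficiency = app / frame = 110 / 168 = 0.654762 = 65.4762% -> 65.48% (2 dp)

168, 65.48


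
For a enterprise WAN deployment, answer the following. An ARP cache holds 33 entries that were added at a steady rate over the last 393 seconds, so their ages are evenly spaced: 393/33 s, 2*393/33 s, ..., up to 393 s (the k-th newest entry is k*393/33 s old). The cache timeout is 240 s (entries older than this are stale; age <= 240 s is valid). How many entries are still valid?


Ages are k * 393/33 s for k = 1..33 (spacing = 11.9091 s).
Entry k is valid iff k * 393/33 <= 240 iff k <= 33 * 240 / 393 = 20.1527
n_valid = floor(20.1527) = 20
(n_stale = 33 - 20 = 13)

20


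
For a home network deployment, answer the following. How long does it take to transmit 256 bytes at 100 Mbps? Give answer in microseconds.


Given: packet = 256 bytes, bandwidth = 100 Mbps
Packet in bits = 256 * 8 = 2048 bits
Bandwidth = 100 * 10^6 = 100000000 bps
Time = 2048 / 100000000 seconds
Time in us = 2048 * 10^6 / 100000000 = 20.48

20.48


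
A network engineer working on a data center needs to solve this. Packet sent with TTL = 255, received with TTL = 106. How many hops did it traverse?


Given: initial TTL = 255, received TTL = 106
Hops = initial TTL - received TTL
Hops = 255 - 106 = 149

149


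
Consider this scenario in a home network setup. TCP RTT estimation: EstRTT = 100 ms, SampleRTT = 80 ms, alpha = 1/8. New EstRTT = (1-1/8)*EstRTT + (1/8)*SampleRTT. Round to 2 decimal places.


Given: EstRTT = 100 ms, SampleRTT = 80 ms, alpha = 1/8
New EstRTT = (1 - alpha) * EstRTT + alpha * SampleRTT
(7/8) * 100 = 87.5
(1/8) * 80 = 10
New EstRTT = 87.5 + 10 = 97.5 ms -> 97.50 ms (2 dp)

97.50


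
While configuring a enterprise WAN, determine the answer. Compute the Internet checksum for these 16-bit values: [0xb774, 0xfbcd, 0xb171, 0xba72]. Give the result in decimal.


Given words: [0xb774, 0xfbcd, 0xb171, 0xba72]
Step 1: Sum all words
Raw sum = 46964 + 64461 + 45425 + 47730 = 204580
Step 2: Fold carry: (7972 + 3) = 7975
One's complement = ~7975 & 0xFFFF = 57560

57560


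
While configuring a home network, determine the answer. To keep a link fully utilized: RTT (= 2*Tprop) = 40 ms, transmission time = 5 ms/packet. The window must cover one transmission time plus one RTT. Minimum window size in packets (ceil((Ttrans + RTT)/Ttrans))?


Given: Ttrans = 5 ms, RTT = 40 ms (= 2 * Tprop, Tprop = 20 ms)
Time until first ACK returns = Ttrans + RTT = 5 + 40 = 45 ms
Need W * Ttrans >= Ttrans + RTT  ->  W >= (Ttrans + RTT) / Ttrans
(Ttrans + RTT) / Ttrans = 45 / 5 = 9
W_min = ceil(9) = 9

9


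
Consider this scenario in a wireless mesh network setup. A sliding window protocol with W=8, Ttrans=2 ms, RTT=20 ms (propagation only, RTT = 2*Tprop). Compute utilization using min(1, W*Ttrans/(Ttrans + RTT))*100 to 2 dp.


Given: W = 8, Ttrans = 2 ms, RTT = 20 ms (= 2 * Tprop, Tprop = 10 ms)
Cycle time = Ttrans + RTT = 2 + 20 = 22 ms (first packet sent until its ACK returns)
W * Ttrans = 8 * 2 = 16 ms of sending per cycle
W * Ttrans / (Ttrans + RTT) = 16 / 22 = 0.727273
U = min(1, 0.727273) = 0.727273
U% = 72.73%

72.73


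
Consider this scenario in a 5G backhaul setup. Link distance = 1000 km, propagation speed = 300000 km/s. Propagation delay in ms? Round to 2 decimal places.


Given: distance = 1000 km, speed = 300000 km/s
Delay = distance / speed = 1000 / 300000 seconds
Delay in ms = 1000 * 1000 / 300000
Delay = 3.3333 ms
Rounded to 2 dp = 3.33 ms

3.33


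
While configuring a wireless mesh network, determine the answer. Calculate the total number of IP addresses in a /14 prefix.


Given: CIDR prefix /14
Host bits = 32 - 14 = 18
Total addresses = 2^18 = 262144

262144


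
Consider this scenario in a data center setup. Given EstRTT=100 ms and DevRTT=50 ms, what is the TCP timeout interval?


Given: EstRTT = 100 ms, DevRTT = 50 ms
Timeout = EstRTT + 4 * DevRTT
4 * DevRTT = 4 * 50 = 200
Timeout = 100 + 200 = 300 ms

300


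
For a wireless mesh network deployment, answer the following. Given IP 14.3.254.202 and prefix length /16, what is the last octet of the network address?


Given: IP = 14.3.254.202, prefix = /16
Subnet mask = 255.255.0.0
Last octet of IP: 202
Last octet of mask: 0
Network last octet = 202 AND 0 = 0

0


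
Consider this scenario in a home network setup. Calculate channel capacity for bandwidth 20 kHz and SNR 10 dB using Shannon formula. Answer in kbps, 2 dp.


Given: B = 20 kHz, SNR = 10 dB
SNR linear = 10^(10/10) = 10
1 + SNR = 11
log2(11) = 3.4594316186
C = 20 * 1000 * 3.4594316186 = 69188.6324 bps
C = 69.188632 kbps -> 69.19 kbps (2 dp)

69.19


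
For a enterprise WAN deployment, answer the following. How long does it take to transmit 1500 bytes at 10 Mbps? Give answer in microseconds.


Given: packet = 1500 bytes, bandwidth = 10 Mbps
Packet in bits = 1500 * 8 = 12000 bits
Bandwidth = 10 * 10^6 = 10000000 bps
Time = 12000 / 10000000 seconds
Time in us = 12000 * 10^6 / 10000000 = 1200

1200


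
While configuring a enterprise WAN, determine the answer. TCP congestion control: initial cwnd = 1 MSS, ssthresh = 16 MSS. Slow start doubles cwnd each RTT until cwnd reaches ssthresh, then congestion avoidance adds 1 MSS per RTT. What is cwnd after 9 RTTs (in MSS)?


RTT 0: cwnd = 1 MSS (initial)
RTT 1: cwnd = 2 MSS (slow start, doubled)
RTT 2: cwnd = 4 MSS (slow start, doubled)
RTT 3: cwnd = 8 MSS (slow start, doubled)
RTT 4: cwnd = 16 MSS (slow start, doubled)
RTT 5: cwnd = 17 MSS (congestion avoidance, +1)
RTT 6: cwnd = 18 MSS (congestion avoidance, +1)
RTT 7: cwnd = 19 MSS (congestion avoidance, +1)
RTT 8: cwnd = 20 MSS (congestion avoidance, +1)
RTT 9: cwnd = 21 MSS (congestion avoidance, +1)

21


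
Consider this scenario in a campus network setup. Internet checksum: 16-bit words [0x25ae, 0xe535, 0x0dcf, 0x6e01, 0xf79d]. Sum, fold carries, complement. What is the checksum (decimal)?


Given words: [0x25ae, 0xe535, 0x0dcf, 0x6e01, 0xf79d]
Step 1: Sum all words
Raw sum = 9646 + 58677 + 3535 + 28161 + 63389 = 163408
Step 2: Fold carry: (32336 + 2) = 32338
One's complement = ~32338 & 0xFFFF = 33197

33197


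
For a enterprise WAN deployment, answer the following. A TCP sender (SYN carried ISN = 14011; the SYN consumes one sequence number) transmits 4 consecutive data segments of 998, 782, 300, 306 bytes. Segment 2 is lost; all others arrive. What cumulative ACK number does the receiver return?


SYN uses sequence number 14011; first data byte = ISN + 1 = 14012.
Segment 1: SEQ = 14012, len = 998 B, covers [14012, 15009]
Segment 2: SEQ = 15010, len = 782 B, covers [15010, 15791] [LOST]
Segment 3: SEQ = 15792, len = 300 B, covers [15792, 16091]
Segment 4: SEQ = 16092, len = 306 B, covers [16092, 16397]
In-order data received: bytes [14012, 15009] (segments 1..1).
Segment 2 missing -> gap begins at byte 15010; later segments buffered out of order.
Cumulative ACK = next expected in-order byte = 14012 + 998 = 15010

15010


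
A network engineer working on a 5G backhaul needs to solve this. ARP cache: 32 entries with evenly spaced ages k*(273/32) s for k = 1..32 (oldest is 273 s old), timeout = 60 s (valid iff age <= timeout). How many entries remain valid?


Ages are k * 273/32 s for k = 1..32 (spacing = 8.5312 s).
Entry k is valid iff k * 273/32 <= 60 iff k <= 32 * 60 / 273 = 7.0330
n_valid = floor(7.0330) = 7
(n_stale = 32 - 7 = 25)

7


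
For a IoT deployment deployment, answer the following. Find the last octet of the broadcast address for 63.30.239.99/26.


Given: IP = 63.30.239.99, prefix = /26
Host bits = 32 - 26 = 6
Network last octet = 99 AND mask = 64
Host part size = 2^6 - 1 = 63
Broadcast last octet = 64 OR 63 = 127

127


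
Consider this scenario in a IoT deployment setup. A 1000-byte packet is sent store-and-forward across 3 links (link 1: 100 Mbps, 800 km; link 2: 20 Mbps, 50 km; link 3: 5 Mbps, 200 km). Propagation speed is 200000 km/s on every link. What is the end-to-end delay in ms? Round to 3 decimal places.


Packet = 1000 bytes = 8000 bits. Store-and-forward: sum (t_trans + t_prop) per link.
Link 1: t_trans = 8000/(100*10^6) s = 0.0800 ms; t_prop = 800/200000 s = 4.0000 ms; subtotal = 4.0800 ms
Link 2: t_trans = 8000/(20*10^6) s = 0.4000 ms; t_prop = 50/200000 s = 0.2500 ms; subtotal = 0.6500 ms
Link 3: t_trans = 8000/(5*10^6) s = 1.6000 ms; t_prop = 200/200000 s = 1.0000 ms; subtotal = 2.6000 ms
End-to-end = 4.0800 + 0.6500 + 2.6000 = 7.3300 ms -> 7.330 ms (3 dp)

7.330


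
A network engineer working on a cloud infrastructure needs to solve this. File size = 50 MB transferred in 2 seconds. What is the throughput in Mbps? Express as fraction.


Given: file = 50 MB, time = 2 s
File in Mb = 50 * 8 = 400 Mb
Throughput = 400 / 2 Mbps
Throughput = 200 Mbps

200


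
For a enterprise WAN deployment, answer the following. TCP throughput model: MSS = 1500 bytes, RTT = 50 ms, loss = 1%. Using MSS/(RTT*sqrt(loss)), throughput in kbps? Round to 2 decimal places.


Given: MSS = 1500 bytes, RTT = 50 ms, loss = 1%
RTT in seconds = 50 / 1000 = 0.05
Loss rate = 1% = 0.01
sqrt(loss) = sqrt(0.01) = 0.1
Throughput (bytes/s) = 1500 / (0.05 * 0.1) = 300000.0000
Throughput (kbps) = 300000.0000 * 8 / 1000 = 2400.000000 -> 2400.00 kbps (2 dp)

2400.00


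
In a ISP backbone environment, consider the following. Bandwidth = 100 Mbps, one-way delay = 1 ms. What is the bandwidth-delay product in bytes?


Given: bandwidth = 100 Mbps, delay = 1 ms
BDP in bits = 100 * 10^6 * 1 / 1000
BDP in bits = 100000
BDP in bytes = 100000 / 8 = 12500

12500


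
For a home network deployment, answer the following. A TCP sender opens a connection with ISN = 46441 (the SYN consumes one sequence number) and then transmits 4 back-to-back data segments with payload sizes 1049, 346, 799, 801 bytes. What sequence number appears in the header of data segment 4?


The SYN occupies sequence number ISN = 46441, so the first data byte is ISN + 1 = 46442.
SEQ of data segment i = (ISN + 1) + sum of payload sizes of segments 1..i-1.
Segment 1: SEQ = 46442, payload = 1049 bytes
Segment 2: SEQ = 47491, payload = 346 bytes
Segment 3: SEQ = 47837, payload = 799 bytes
Segment 4: SEQ = 48636, payload = 801 bytes
SEQ of segment 4 = 46442 + 1049 + 346 + 799 = 48636

48636


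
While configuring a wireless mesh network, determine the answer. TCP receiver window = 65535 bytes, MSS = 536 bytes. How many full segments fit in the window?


Given: RWND = 65535 bytes, MSS = 536 bytes
Full segments = floor(RWND / MSS)
Full segments = floor(65535 / 536)
Full segments = floor(122.2668) = 122

122


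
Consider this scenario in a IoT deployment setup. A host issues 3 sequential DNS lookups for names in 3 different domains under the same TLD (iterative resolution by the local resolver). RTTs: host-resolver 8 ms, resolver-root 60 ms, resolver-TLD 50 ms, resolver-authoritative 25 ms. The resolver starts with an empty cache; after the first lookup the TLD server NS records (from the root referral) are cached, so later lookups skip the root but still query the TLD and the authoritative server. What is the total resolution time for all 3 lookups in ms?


Lookup 1 (cold cache): local + root + TLD + auth = 8 + 60 + 50 + 25 = 143 ms
Lookups 2..3 (TLD NS cached -> skip root; new domain -> still ask TLD and auth): local + TLD + auth = 8 + 50 + 25 = 83 ms each
Remaining 2 lookups: 2 * 83 = 166 ms
Total = 143 + 166 = 309 ms

309


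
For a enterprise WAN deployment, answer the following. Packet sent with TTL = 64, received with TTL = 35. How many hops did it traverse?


Given: initial TTL = 64, received TTL = 35
Hops = initial TTL - received TTL
Hops = 64 - 35 = 29

29


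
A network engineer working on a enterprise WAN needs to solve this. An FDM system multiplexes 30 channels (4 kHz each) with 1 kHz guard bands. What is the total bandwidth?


Given: 30 channels, 4 kHz each, guard = 1 kHz
Channel bandwidth = 30 * 4 = 120 kHz
Guard bands = 29 gaps * 1 kHz = 29 kHz
Total = 120 + 29 = 149 kHz

149


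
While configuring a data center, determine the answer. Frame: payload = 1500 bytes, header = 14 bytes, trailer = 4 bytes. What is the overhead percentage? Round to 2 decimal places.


Given: payload = 1500 B, header = 14 B, trailer = 4 B
Overhead bytes = header + trailer = 14 + 4 = 18
Total frame = payload + overhead = 1500 + 18 = 1518
Overhead % = 18 / 1518 * 100 = 1.1858% -> 1.19% (2 dp)

1.19


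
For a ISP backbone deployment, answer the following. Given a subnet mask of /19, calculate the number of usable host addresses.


Given: subnet mask /19
Host bits = 32 - 19 = 13
Total addresses = 2^13 = 8192
Usable hosts = 8192 - 2 (network + broadcast) = 8190

8190


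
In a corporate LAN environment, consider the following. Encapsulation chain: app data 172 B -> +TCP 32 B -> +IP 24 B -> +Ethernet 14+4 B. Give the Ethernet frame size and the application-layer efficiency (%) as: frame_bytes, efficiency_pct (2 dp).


TCP segment = 172 + 32 = 204 B
IP packet = 204 + 24 = 228 B
Ethernet frame = 228 + 14 + 4 = 246 B
Efficiency = app / frame = 172 / 246 = 0.699187 = 69.9187% -> 69.92% (2 dp)

246, 69.92


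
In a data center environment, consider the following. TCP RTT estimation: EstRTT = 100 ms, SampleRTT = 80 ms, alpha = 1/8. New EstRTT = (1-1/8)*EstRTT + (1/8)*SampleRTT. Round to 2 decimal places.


Given: EstRTT = 100 ms, SampleRTT = 80 ms, alpha = 1/8
New EstRTT = (1 - alpha) * EstRTT + alpha * SampleRTT
(7/8) * 100 = 87.5
(1/8) * 80 = 10
New EstRTT = 87.5 + 10 = 97.5 ms -> 97.50 ms (2 dp)

97.50


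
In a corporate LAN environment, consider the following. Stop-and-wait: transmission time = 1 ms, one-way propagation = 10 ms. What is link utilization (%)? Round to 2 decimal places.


Given: Ttrans = 1 ms, Tprop = 10 ms
RTT = 2 * Tprop = 2 * 10 = 20 ms
U = Ttrans / (Ttrans + RTT)
U = 1 / (1 + 20)
U = 1 / 21 = 0.047619
U% = 4.76%

4.76


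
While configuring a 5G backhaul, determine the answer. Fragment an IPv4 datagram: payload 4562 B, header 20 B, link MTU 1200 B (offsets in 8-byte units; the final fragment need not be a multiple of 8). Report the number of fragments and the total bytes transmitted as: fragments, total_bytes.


Max data per non-final fragment = floor((MTU - header)/8)*8 = floor((1200 - 20)/8)*8 = floor(1180/8)*8 = 1176 B
Final fragment needs no 8-byte alignment: it can carry up to MTU - header = 1180 B
Non-final fragments needed = ceil((payload - 1180) / 1176) = ceil(3382/1176) = ceil(2.8759) = 3
Number of fragments = 3 + 1 = 4
Fragment sizes (data): 3 * 1176 B + 1034 B (last, 1034 <= 1180 OK)
Total bytes sent = payload + n_frags * header = 4562 + 4*20 = 4562 + 80 = 4642 B

4, 4642


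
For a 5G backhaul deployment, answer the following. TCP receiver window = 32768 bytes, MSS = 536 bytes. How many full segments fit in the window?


Given: RWND = 32768 bytes, MSS = 536 bytes
Full segments = floor(RWND / MSS)
Full segments = floor(32768 / 536)
Full segments = floor(61.1343) = 61

61


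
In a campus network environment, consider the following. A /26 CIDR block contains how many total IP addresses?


Given: CIDR prefix /26
Host bits = 32 - 26 = 6
Total addresses = 2^6 = 64

64


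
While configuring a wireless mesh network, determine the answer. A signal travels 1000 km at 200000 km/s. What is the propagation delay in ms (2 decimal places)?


Given: distance = 1000 km, speed = 200000 km/s
Delay = distance / speed = 1000 / 200000 seconds
Delay in ms = 1000 * 1000 / 200000
Delay = 5.0000 ms
Rounded to 2 dp = 5.00 ms

5.00


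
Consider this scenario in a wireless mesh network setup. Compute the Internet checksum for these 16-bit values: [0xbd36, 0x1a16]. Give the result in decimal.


Given words: [0xbd36, 0x1a16]
Step 1: Sum all words
Raw sum = 48438 + 6678 = 55116
One's complement = ~55116 & 0xFFFF = 10419

10419


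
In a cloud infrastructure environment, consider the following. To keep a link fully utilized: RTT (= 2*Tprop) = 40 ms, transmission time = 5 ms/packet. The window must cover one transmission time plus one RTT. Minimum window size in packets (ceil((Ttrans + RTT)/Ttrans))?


Given: Ttrans = 5 ms, RTT = 40 ms (= 2 * Tprop, Tprop = 20 ms)
Time until first ACK returns = Ttrans + RTT = 5 + 40 = 45 ms
Need W * Ttrans >= Ttrans + RTT  ->  W >= (Ttrans + RTT) / Ttrans
(Ttrans + RTT) / Ttrans = 45 / 5 = 9
W_min = ceil(9) = 9

9


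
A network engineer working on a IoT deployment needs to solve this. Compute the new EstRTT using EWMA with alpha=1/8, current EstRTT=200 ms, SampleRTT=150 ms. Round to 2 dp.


Given: EstRTT = 200 ms, SampleRTT = 150 ms, alpha = 1/8
New EstRTT = (1 - alpha) * EstRTT + alpha * SampleRTT
(7/8) * 200 = 175
(1/8) * 150 = 18.75
New EstRTT = 175 + 18.75 = 193.75 ms -> 193.75 ms (2 dp)

193.75


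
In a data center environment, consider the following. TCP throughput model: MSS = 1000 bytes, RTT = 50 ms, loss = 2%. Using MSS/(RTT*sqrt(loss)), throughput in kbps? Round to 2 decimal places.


Given: MSS = 1000 bytes, RTT = 50 ms, loss = 2%
RTT in seconds = 50 / 1000 = 0.05
Loss rate = 2% = 0.02
sqrt(loss) = sqrt(0.02) = 0.141421356237
Throughput (bytes/s) = 1000 / (0.05 * 0.141421356237) = 141421.3562
Throughput (kbps) = 141421.3562 * 8 / 1000 = 1131.370850 -> 1131.37 kbps (2 dp)

1131.37


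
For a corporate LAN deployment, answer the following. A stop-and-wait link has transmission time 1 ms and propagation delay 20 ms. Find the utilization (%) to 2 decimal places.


Given: Ttrans = 1 ms, Tprop = 20 ms
RTT = 2 * Tprop = 2 * 20 = 40 ms
U = Ttrans / (Ttrans + RTT)
U = 1 / (1 + 40)
U = 1 / 41 = 0.02439
U% = 2.44%

2.44


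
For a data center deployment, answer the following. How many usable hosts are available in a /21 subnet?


Given: subnet mask /21
Host bits = 32 - 21 = 11
Total addresses = 2^11 = 2048
Usable hosts = 2048 - 2 (network + broadcast) = 2046

2046


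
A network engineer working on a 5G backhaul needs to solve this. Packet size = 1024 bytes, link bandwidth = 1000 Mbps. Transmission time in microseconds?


Given: packet = 1024 bytes, bandwidth = 1000 Mbps
Packet in bits = 1024 * 8 = 8192 bits
Bandwidth = 1000 * 10^6 = 1000000000 bps
Time = 8192 / 1000000000 seconds
Time in us = 8192 * 10^6 / 1000000000 = 8.192

8.192


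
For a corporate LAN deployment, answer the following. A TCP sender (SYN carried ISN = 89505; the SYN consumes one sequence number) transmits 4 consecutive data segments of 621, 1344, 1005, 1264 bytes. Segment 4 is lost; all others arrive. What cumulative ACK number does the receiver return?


SYN uses sequence number 89505; first data byte = ISN + 1 = 89506.
Segment 1: SEQ = 89506, len = 621 B, covers [89506, 90126]
Segment 2: SEQ = 90127, len = 1344 B, covers [90127, 91470]
Segment 3: SEQ = 91471, len = 1005 B, covers [91471, 92475]
Segment 4: SEQ = 92476, len = 1264 B, covers [92476, 93739] [LOST]
In-order data received: bytes [89506, 92475] (segments 1..3).
Segment 4 missing -> gap begins at byte 92476.
Cumulative ACK = next expected in-order byte = 89506 + 621 + 1344 + 1005 = 92476

92476


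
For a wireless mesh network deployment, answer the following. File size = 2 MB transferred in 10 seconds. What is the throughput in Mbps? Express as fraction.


Given: file = 2 MB, time = 10 s
File in Mb = 2 * 8 = 16 Mb
Throughput = 16 / 10 Mbps
Throughput = 8/5 Mbps

8/5


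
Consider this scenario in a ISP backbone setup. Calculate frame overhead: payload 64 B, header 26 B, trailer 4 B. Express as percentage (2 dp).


Given: payload = 64 B, header = 26 B, trailer = 4 B
Overhead bytes = header + trailer = 26 + 4 = 30
Total frame = payload + overhead = 64 + 30 = 94
Overhead % = 30 / 94 * 100 = 31.9149% -> 31.91% (2 dp)

31.91


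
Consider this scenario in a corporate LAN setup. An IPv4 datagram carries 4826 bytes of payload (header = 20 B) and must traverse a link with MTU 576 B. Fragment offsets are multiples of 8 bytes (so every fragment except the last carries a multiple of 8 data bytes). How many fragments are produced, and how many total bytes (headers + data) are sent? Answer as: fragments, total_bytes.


Max data per non-final fragment = floor((MTU - header)/8)*8 = floor((576 - 20)/8)*8 = floor(556/8)*8 = 552 B
Final fragment needs no 8-byte alignment: it can carry up to MTU - header = 556 B
Non-final fragments needed = ceil((payload - 556) / 552) = ceil(4270/552) = ceil(7.7355) = 8
Number of fragments = 8 + 1 = 9
Fragment sizes (data): 8 * 552 B + 410 B (last, 410 <= 556 OK)
Total bytes sent = payload + n_frags * header = 4826 + 9*20 = 4826 + 180 = 5006 B

9, 5006


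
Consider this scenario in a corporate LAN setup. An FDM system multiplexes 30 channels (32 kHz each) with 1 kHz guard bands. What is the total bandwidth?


Given: 30 channels, 32 kHz each, guard = 1 kHz
Channel bandwidth = 30 * 32 = 960 kHz
Guard bands = 29 gaps * 1 kHz = 29 kHz
Total = 960 + 29 = 989 kHz

989


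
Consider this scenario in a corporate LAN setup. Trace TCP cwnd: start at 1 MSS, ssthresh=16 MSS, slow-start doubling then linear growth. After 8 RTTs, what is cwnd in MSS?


RTT 0: cwnd = 1 MSS (initial)
RTT 1: cwnd = 2 MSS (slow start, doubled)
RTT 2: cwnd = 4 MSS (slow start, doubled)
RTT 3: cwnd = 8 MSS (slow start, doubled)
RTT 4: cwnd = 16 MSS (slow start, doubled)
RTT 5: cwnd = 17 MSS (congestion avoidance, +1)
RTT 6: cwnd = 18 MSS (congestion avoidance, +1)
RTT 7: cwnd = 19 MSS (congestion avoidance, +1)
RTT 8: cwnd = 20 MSS (congestion avoidance, +1)

20


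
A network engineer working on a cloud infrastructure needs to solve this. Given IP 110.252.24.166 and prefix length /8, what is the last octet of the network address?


Given: IP = 110.252.24.166, prefix = /8
Subnet mask = 255.0.0.0
Last octet of IP: 166
Last octet of mask: 0
Network last octet = 166 AND 0 = 0

0


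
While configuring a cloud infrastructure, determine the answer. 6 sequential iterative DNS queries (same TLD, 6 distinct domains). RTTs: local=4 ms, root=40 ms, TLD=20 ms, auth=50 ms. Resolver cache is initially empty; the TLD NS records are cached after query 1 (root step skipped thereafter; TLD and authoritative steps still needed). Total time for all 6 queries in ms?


Lookup 1 (cold cache): local + root + TLD + auth = 4 + 40 + 20 + 50 = 114 ms
Lookups 2..6 (TLD NS cached -> skip root; new domain -> still ask TLD and auth): local + TLD + auth = 4 + 20 + 50 = 74 ms each
Remaining 5 lookups: 5 * 74 = 370 ms
Total = 114 + 370 = 484 ms

484


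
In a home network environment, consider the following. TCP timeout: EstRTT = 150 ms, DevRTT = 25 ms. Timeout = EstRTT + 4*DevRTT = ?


Given: EstRTT = 150 ms, DevRTT = 25 ms
Timeout = EstRTT + 4 * DevRTT
4 * DevRTT = 4 * 25 = 100
Timeout = 150 + 100 = 250 ms

250


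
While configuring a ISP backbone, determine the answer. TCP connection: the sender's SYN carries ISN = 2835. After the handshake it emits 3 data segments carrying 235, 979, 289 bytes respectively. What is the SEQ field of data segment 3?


The SYN occupies sequence number ISN = 2835, so the first data byte is ISN + 1 = 2836.
SEQ of data segment i = (ISN + 1) + sum of payload sizes of segments 1..i-1.
Segment 1: SEQ = 2836, payload = 235 bytes
Segment 2: SEQ = 3071, payload = 979 bytes
Segment 3: SEQ = 4050, payload = 289 bytes
SEQ of segment 3 = 2836 + 235 + 979 = 4050

4050


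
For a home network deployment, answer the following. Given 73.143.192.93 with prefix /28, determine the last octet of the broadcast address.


Given: IP = 73.143.192.93, prefix = /28
Host bits = 32 - 28 = 4
Network last octet = 93 AND mask = 80
Host part size = 2^4 - 1 = 15
Broadcast last octet = 80 OR 15 = 95

95


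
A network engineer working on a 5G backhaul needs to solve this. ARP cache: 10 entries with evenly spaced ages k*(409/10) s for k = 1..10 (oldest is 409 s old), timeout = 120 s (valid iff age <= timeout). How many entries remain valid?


Ages are k * 409/10 s for k = 1..10 (spacing = 40.9000 s).
Entry k is valid iff k * 409/10 <= 120 iff k <= 10 * 120 / 409 = 2.9340
n_valid = floor(2.9340) = 2
(n_stale = 10 - 2 = 8)

2


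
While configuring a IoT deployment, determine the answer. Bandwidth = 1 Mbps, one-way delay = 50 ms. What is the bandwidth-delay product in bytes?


Given: bandwidth = 1 Mbps, delay = 50 ms
BDP in bits = 1 * 10^6 * 50 / 1000
BDP in bits = 50000
BDP in bytes = 50000 / 8 = 6250

6250


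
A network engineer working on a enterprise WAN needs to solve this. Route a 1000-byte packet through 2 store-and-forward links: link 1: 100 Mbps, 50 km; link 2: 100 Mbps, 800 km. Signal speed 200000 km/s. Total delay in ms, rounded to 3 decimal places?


Packet = 1000 bytes = 8000 bits. Store-and-forward: sum (t_trans + t_prop) per link.
Link 1: t_trans = 8000/(100*10^6) s = 0.0800 ms; t_prop = 50/200000 s = 0.2500 ms; subtotal = 0.3300 ms
Link 2: t_trans = 8000/(100*10^6) s = 0.0800 ms; t_prop = 800/200000 s = 4.0000 ms; subtotal = 4.0800 ms
End-to-end = 0.3300 + 4.0800 = 4.4100 ms -> 4.410 ms (3 dp)

4.410


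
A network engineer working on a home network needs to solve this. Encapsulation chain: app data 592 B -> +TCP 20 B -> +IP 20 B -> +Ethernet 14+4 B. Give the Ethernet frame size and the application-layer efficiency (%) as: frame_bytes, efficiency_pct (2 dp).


TCP segment = 592 + 20 = 612 B
IP packet = 612 + 20 = 632 B
Ethernet frame = 632 + 14 + 4 = 650 B
Efficiency = app / frame = 592 / 650 = 0.910769 = 91.0769% -> 91.08% (2 dp)

650, 91.08


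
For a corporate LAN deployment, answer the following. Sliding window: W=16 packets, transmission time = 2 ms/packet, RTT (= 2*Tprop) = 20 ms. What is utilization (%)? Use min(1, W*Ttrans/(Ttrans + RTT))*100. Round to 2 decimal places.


Given: W = 16, Ttrans = 2 ms, RTT = 20 ms (= 2 * Tprop, Tprop = 10 ms)
Cycle time = Ttrans + RTT = 2 + 20 = 22 ms (first packet sent until its ACK returns)
W * Ttrans = 16 * 2 = 32 ms of sending per cycle
W * Ttrans / (Ttrans + RTT) = 32 / 22 = 1.454545
U = min(1, 1.454545) = 1.000000
U% = 100.00%

100.00


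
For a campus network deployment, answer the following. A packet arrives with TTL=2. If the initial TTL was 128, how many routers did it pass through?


Given: initial TTL = 128, received TTL = 2
Hops = initial TTL - received TTL
Hops = 128 - 2 = 126

126


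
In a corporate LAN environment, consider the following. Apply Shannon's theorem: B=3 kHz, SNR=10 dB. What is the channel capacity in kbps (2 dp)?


Given: B = 3 kHz, SNR = 10 dB
SNR linear = 10^(10/10) = 10
1 + SNR = 11
log2(11) = 3.4594316186
C = 3 * 1000 * 3.4594316186 = 10378.2949 bps
C = 10.378295 kbps -> 10.38 kbps (2 dp)

10.38


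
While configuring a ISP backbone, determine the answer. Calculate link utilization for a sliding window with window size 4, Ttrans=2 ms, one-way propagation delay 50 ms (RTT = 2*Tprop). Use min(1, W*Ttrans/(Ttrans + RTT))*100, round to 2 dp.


Given: W = 4, Ttrans = 2 ms, RTT = 100 ms (= 2 * Tprop, Tprop = 50 ms)
Cycle time = Ttrans + RTT = 2 + 100 = 102 ms (first packet sent until its ACK returns)
W * Ttrans = 4 * 2 = 8 ms of sending per cycle
W * Ttrans / (Ttrans + RTT) = 8 / 102 = 0.078431
U = min(1, 0.078431) = 0.078431
U% = 7.84%

7.84


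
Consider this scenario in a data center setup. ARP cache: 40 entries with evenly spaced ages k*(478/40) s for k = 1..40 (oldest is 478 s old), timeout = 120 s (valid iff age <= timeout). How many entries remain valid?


Ages are k * 478/40 s for k = 1..40 (spacing = 11.9500 s).
Entry k is valid iff k * 478/40 <= 120 iff k <= 40 * 120 / 478 = 10.0418
n_valid = floor(10.0418) = 10
(n_stale = 40 - 10 = 30)

10


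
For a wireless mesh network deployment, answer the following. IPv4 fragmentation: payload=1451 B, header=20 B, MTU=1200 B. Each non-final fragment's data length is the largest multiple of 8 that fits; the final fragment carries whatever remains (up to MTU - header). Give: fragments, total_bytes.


Max data per non-final fragment = floor((MTU - header)/8)*8 = floor((1200 - 20)/8)*8 = floor(1180/8)*8 = 1176 B
Final fragment needs no 8-byte alignment: it can carry up to MTU - header = 1180 B
Non-final fragments needed = ceil((payload - 1180) / 1176) = ceil(271/1176) = ceil(0.2304) = 1
Number of fragments = 1 + 1 = 2
Fragment sizes (data): 1 * 1176 B + 275 B (last, 275 <= 1180 OK)
Total bytes sent = payload + n_frags * header = 1451 + 2*20 = 1451 + 40 = 1491 B

2, 1491


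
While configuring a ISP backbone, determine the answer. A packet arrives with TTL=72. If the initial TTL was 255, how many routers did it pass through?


Given: initial TTL = 255, received TTL = 72
Hops = initial TTL - received TTL
Hops = 255 - 72 = 183

183


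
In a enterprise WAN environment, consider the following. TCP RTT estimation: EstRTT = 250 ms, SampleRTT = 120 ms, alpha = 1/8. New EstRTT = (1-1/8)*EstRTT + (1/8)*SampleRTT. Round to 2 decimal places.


Given: EstRTT = 250 ms, SampleRTT = 120 ms, alpha = 1/8
New EstRTT = (1 - alpha) * EstRTT + alpha * SampleRTT
(7/8) * 250 = 218.75
(1/8) * 120 = 15
New EstRTT = 218.75 + 15 = 233.75 ms -> 233.75 ms (2 dp)

233.75


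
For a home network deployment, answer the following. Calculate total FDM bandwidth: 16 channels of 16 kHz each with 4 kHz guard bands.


Given: 16 channels, 16 kHz each, guard = 4 kHz
Channel bandwidth = 16 * 16 = 256 kHz
Guard bands = 15 gaps * 4 kHz = 60 kHz
Total = 256 + 60 = 316 kHz

316


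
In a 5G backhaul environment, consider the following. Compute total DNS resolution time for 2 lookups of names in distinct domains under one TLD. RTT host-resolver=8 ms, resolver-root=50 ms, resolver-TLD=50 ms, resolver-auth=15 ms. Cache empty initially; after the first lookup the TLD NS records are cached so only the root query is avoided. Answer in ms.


Lookup 1 (cold cache): local + root + TLD + auth = 8 + 50 + 50 + 15 = 123 ms
Lookups 2..2 (TLD NS cached -> skip root; new domain -> still ask TLD and auth): local + TLD + auth = 8 + 50 + 15 = 73 ms each
Remaining 1 lookups: 1 * 73 = 73 ms
Total = 123 + 73 = 196 ms

196


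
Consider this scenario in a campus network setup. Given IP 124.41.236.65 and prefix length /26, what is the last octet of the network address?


Given: IP = 124.41.236.65, prefix = /26
Subnet mask = 255.255.255.192
Last octet of IP: 65
Last octet of mask: 192
Network last octet = 65 AND 192 = 64

64


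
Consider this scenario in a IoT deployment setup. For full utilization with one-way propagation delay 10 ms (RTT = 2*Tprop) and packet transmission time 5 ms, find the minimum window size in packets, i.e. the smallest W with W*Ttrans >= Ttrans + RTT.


Given: Ttrans = 5 ms, RTT = 20 ms (= 2 * Tprop, Tprop = 10 ms)
Time until first ACK returns = Ttrans + RTT = 5 + 20 = 25 ms
Need W * Ttrans >= Ttrans + RTT  ->  W >= (Ttrans + RTT) / Ttrans
(Ttrans + RTT) / Ttrans = 25 / 5 = 5
W_min = ceil(5) = 5

5


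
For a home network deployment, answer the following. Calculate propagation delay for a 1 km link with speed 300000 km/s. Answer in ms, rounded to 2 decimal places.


Given: distance = 1 km, speed = 300000 km/s
Delay = distance / speed = 1 / 300000 seconds
Delay in ms = 1 * 1000 / 300000
Delay = 0.0033 ms
Rounded to 2 dp = 0.00 ms

0.00


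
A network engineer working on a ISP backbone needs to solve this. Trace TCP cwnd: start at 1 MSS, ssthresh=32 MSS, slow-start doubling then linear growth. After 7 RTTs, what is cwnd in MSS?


RTT 0: cwnd = 1 MSS (initial)
RTT 1: cwnd = 2 MSS (slow start, doubled)
RTT 2: cwnd = 4 MSS (slow start, doubled)
RTT 3: cwnd = 8 MSS (slow start, doubled)
RTT 4: cwnd = 16 MSS (slow start, doubled)
RTT 5: cwnd = 32 MSS (slow start, doubled)
RTT 6: cwnd = 33 MSS (congestion avoidance, +1)
RTT 7: cwnd = 34 MSS (congestion avoidance, +1)

34


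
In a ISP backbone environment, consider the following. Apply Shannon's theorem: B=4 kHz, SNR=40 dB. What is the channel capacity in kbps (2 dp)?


Given: B = 4 kHz, SNR = 40 dB
SNR linear = 10^(40/10) = 10000
1 + SNR = 10001
log2(10001) = 13.2878566418
C = 4 * 1000 * 13.2878566418 = 53151.4266 bps
C = 53.151427 kbps -> 53.15 kbps (2 dp)

53.15


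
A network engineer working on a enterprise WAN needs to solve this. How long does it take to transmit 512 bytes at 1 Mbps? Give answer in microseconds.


Given: packet = 512 bytes, bandwidth = 1 Mbps
Packet in bits = 512 * 8 = 4096 bits
Bandwidth = 1 * 10^6 = 1000000 bps
Time = 4096 / 1000000 seconds
Time in us = 4096 * 10^6 / 1000000 = 4096

4096


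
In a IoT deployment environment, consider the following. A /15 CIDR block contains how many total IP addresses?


Given: CIDR prefix /15
Host bits = 32 - 15 = 17
Total addresses = 2^17 = 131072

131072


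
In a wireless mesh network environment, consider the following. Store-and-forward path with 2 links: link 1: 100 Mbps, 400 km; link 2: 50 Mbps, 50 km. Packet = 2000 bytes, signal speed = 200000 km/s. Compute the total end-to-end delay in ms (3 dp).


Packet = 2000 bytes = 16000 bits. Store-and-forward: sum (t_trans + t_prop) per link.
Link 1: t_trans = 16000/(100*10^6) s = 0.1600 ms; t_prop = 400/200000 s = 2.0000 ms; subtotal = 2.1600 ms
Link 2: t_trans = 16000/(50*10^6) s = 0.3200 ms; t_prop = 50/200000 s = 0.2500 ms; subtotal = 0.5700 ms
End-to-end = 2.1600 + 0.5700 = 2.7300 ms -> 2.730 ms (3 dp)

2.730


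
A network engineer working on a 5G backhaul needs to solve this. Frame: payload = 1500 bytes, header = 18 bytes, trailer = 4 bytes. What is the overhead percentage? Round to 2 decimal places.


Given: payload = 1500 B, header = 18 B, trailer = 4 B
Overhead bytes = header + trailer = 18 + 4 = 22
Total frame = payload + overhead = 1500 + 22 = 1522
Overhead % = 22 / 1522 * 100 = 1.4455% -> 1.45% (2 dp)

1.45


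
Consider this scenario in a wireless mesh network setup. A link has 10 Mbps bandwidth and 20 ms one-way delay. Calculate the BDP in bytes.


Given: bandwidth = 10 Mbps, delay = 20 ms
BDP in bits = 10 * 10^6 * 20 / 1000
BDP in bits = 200000
BDP in bytes = 200000 / 8 = 25000

25000


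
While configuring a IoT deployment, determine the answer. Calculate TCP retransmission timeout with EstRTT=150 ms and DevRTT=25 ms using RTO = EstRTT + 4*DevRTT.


Given: EstRTT = 150 ms, DevRTT = 25 ms
Timeout = EstRTT + 4 * DevRTT
4 * DevRTT = 4 * 25 = 100
Timeout = 150 + 100 = 250 ms

250


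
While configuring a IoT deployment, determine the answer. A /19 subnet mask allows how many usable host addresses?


Given: subnet mask /19
Host bits = 32 - 19 = 13
Total addresses = 2^13 = 8192
Usable hosts = 8192 - 2 (network + broadcast) = 8190

8190


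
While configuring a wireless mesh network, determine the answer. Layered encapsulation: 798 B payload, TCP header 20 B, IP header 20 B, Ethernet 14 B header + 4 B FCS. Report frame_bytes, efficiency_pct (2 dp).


TCP segment = 798 + 20 = 818 B
IP packet = 818 + 20 = 838 B
Ethernet frame = 838 + 14 + 4 = 856 B
Efficiency = app / frame = 798 / 856 = 0.932243 = 93.2243% -> 93.22% (2 dp)

856, 93.22


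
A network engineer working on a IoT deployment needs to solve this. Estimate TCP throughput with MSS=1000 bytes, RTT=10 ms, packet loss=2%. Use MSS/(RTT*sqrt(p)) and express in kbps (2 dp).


Given: MSS = 1000 bytes, RTT = 10 ms, loss = 2%
RTT in seconds = 10 / 1000 = 0.01
Loss rate = 2% = 0.02
sqrt(loss) = sqrt(0.02) = 0.141421356237
Throughput (bytes/s) = 1000 / (0.01 * 0.141421356237) = 707106.7812
Throughput (kbps) = 707106.7812 * 8 / 1000 = 5656.854249 -> 5656.85 kbps (2 dp)

5656.85


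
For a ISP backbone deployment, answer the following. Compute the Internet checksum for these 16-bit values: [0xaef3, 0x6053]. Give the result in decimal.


Given words: [0xaef3, 0x6053]
Step 1: Sum all words
Raw sum = 44787 + 24659 = 69446
Step 2: Fold carry: (3910 + 1) = 3911
One's complement = ~3911 & 0xFFFF = 61624

61624


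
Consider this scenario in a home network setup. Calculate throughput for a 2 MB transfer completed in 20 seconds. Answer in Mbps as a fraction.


Given: file = 2 MB, time = 20 s
File in Mb = 2 * 8 = 16 Mb
Throughput = 16 / 20 Mbps
Throughput = 4/5 Mbps

4/5


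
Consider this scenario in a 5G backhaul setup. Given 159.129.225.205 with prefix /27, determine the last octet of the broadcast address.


Given: IP = 159.129.225.205, prefix = /27
Host bits = 32 - 27 = 5
Network last octet = 205 AND mask = 192
Host part size = 2^5 - 1 = 31
Broadcast last octet = 192 OR 31 = 223

223


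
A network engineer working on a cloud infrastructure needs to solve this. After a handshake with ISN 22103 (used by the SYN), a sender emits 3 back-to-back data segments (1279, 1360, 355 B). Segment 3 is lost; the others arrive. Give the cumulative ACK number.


SYN uses sequence number 22103; first data byte = ISN + 1 = 22104.
Segment 1: SEQ = 22104, len = 1279 B, covers [22104, 23382]
Segment 2: SEQ = 23383, len = 1360 B, covers [23383, 24742]
Segment 3: SEQ = 24743, len = 355 B, covers [24743, 25097] [LOST]
In-order data received: bytes [22104, 24742] (segments 1..2).
Segment 3 missing -> gap begins at byte 24743.
Cumulative ACK = next expected in-order byte = 22104 + 1279 + 1360 = 24743

24743


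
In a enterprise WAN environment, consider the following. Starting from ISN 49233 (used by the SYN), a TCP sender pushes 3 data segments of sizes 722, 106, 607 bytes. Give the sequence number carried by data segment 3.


The SYN occupies sequence number ISN = 49233, so the first data byte is ISN + 1 = 49234.
SEQ of data segment i = (ISN + 1) + sum of payload sizes of segments 1..i-1.
Segment 1: SEQ = 49234, payload = 722 bytes
Segment 2: SEQ = 49956, payload = 106 bytes
Segment 3: SEQ = 50062, payload = 607 bytes
SEQ of segment 3 = 49234 + 722 + 106 = 50062

50062
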